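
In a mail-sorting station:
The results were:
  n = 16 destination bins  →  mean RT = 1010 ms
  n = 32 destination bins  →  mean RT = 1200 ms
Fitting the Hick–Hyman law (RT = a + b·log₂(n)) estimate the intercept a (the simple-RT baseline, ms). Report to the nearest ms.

The slope on a log₂ axis is (1200 − 1010) / (5 − 4) = 190 ms/bit.
Intercept: a = 1010 − 190·log₂(16) = 250.000 ms.

250 ms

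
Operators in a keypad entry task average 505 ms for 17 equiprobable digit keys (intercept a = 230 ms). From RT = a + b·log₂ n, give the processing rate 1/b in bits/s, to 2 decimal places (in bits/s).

b = (505 − 230)/log₂ 17 = 275/4.0875 = 67.279 ms per bit = 0.06728 s/bit; the reciprocal is 14.864 bits/s.

14.86 bits/s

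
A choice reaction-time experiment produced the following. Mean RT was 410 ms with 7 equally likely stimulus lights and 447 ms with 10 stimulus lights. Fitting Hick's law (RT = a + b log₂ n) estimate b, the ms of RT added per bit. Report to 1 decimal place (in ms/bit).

Slope: b = (447 − 410) / (log₂ 10 − log₂ 7) = 37/0.5146 = 71.904 ms/bit.

71.9 ms/bit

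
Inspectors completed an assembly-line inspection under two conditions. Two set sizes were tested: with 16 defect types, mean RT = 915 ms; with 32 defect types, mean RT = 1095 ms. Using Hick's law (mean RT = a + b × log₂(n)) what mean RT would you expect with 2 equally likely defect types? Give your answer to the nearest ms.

Fit slope and intercept:
  b = (1095 − 915) / (log₂ 32 − log₂ 16) = 180 / (5 − 4) = 180 ms/bit
  a = 915 − 180 × 4 = 195 ms
Then RT(2) = 195 + 180 × log₂ 2 = 195 + 180 × 1 ≈ 375.000 ms.

375 ms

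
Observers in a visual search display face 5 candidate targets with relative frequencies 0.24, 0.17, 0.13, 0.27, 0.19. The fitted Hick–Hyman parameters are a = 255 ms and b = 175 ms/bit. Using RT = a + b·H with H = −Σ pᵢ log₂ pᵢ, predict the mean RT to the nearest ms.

653 ms

H = 0.24·log₂(1/0.24) + 0.17·log₂(1/0.17) + 0.13·log₂(1/0.13) + 0.27·log₂(1/0.27) + 0.19·log₂(1/0.19) = 2.2766 bits.
RT = 255 + 175 × 2.2766 = 653.41 ms.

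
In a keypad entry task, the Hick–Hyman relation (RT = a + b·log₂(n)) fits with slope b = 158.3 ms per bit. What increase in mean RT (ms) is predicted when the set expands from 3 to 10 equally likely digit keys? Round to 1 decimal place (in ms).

275.0 ms

ΔRT = (a + b log₂ n₂) − (a + b log₂ n₁) = b·(log₂ n₂ − log₂ n₁).
log₂(10) − log₂(3) = 3.3219 − 1.5850 = 1.7370.
ΔRT = 158.3 × 1.7370 = 274.962 ms.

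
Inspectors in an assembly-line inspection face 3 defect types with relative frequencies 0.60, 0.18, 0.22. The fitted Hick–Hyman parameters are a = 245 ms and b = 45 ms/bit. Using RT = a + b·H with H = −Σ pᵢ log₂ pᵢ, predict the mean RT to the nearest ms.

Entropy contributions −pᵢ log₂ pᵢ: 0.4422, 0.4453, 0.4806; sum H = 1.3681 bits.
RT = a + bH = 245 + 45·1.3681 = 306.56 ms.

307 ms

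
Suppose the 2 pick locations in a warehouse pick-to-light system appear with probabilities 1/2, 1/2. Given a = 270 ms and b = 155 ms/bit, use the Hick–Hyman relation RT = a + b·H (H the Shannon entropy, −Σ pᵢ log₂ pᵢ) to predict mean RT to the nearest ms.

425 ms

Each term −pᵢ log₂ pᵢ: 0.5·1 + 0.5·1; summed, H = 1.000 bits.
Mean RT = a + bH = 270 + 155·1.000 = 425.00 ms.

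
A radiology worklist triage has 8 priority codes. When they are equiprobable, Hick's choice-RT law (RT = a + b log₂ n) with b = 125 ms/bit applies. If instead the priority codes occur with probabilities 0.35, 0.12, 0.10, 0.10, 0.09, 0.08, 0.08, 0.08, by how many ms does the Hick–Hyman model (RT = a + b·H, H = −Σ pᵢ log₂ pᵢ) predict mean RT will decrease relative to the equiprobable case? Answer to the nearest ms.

31 ms

The RT saving is b·ΔH. Equiprobable H₀ = log₂(8) = 3.0000 bits; with the given probabilities H = 2.7487 bits.
b·(H₀ − H) = 125 × (3.0000 − 2.7487) = 31.41 ms.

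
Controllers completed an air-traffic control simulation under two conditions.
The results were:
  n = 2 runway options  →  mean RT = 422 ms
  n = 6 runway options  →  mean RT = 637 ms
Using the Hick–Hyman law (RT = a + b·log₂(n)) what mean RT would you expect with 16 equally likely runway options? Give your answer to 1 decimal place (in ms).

Solve the two-equation system in a and b:
  b = (637 − 422) / (log₂ 6 − log₂ 2) = 215 / (2.5850 − 1) = 135.650 ms/bit
  a = 422 − 135.650 × 1 = 286.350 ms
Then RT(16) = 286.350 + 135.650 × log₂ 16 = 286.350 + 135.650 × 4 ≈ 828.950 ms.

828.9 ms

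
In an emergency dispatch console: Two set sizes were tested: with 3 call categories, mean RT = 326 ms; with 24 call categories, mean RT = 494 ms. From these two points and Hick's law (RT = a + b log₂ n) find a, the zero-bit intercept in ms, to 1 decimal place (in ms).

237.2 ms

b = (RT₂ − RT₁)/(log₂ n₂ − log₂ n₁) = (494 − 326)/(4.5850 − 1.5850) = 56.000 ms/bit.
a = RT₁ − b·log₂ n₁ = 326 − 56.000 × 1.5850 = 237.242 ms.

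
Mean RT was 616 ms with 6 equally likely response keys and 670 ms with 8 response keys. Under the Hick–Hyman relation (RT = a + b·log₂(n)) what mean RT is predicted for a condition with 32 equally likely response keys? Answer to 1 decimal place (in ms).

Fit slope and intercept:
  b = (670 − 616) / (log₂ 8 − log₂ 6) = 54 / (3 − 2.5850) = 130.109 ms/bit
  a = 616 − 130.109 × 2.5850 = 279.674 ms
Then RT(32) = 279.674 + 130.109 × log₂ 32 = 279.674 + 130.109 × 5 ≈ 930.217 ms.

930.2 ms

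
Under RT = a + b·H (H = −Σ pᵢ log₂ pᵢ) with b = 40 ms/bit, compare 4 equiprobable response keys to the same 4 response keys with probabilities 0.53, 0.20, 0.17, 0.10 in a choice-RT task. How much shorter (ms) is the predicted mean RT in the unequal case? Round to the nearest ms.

11 ms

The RT saving is b·ΔH. Equiprobable H₀ = log₂(4) = 2.0000 bits; with the given probabilities H = 1.7166 bits.
b·(H₀ − H) = 40 × (2.0000 − 1.7166) = 11.34 ms.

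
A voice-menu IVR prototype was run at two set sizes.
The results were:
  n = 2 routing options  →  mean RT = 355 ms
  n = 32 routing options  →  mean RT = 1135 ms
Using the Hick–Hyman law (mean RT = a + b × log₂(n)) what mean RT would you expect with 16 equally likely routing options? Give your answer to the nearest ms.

Solve the two-equation system in a and b:
  b = (1135 − 355) / (log₂ 32 − log₂ 2) = 780 / (5 − 1) = 195 ms/bit
  a = 355 − 195 × 1 = 160 ms
Then RT(16) = 160 + 195 × log₂ 16 = 160 + 195 × 4 ≈ 940.000 ms.

940 ms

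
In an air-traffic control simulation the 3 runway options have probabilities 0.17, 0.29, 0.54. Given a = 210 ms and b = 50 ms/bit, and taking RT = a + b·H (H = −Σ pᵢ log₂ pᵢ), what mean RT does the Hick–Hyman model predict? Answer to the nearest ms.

282 ms

H = 0.17·log₂(1/0.17) + 0.29·log₂(1/0.29) + 0.54·log₂(1/0.54) = 1.4325 bits.
RT = 210 + 50 × 1.4325 = 281.63 ms.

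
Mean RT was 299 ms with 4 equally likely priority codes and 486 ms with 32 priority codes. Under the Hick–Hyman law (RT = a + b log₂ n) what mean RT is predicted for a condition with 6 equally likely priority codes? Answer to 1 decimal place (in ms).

335.5 ms

With log₂ n on the abscissa the relation is linear; from the two conditions:
  b = (486 − 299) / (log₂ 32 − log₂ 4) = 187 / (5 − 2) = 62.333 ms/bit
  a = 299 − 62.333 × 2 = 174.333 ms
Then RT(6) = 174.333 + 62.333 × log₂ 6 = 174.333 + 62.333 × 2.5850 ≈ 335.463 ms.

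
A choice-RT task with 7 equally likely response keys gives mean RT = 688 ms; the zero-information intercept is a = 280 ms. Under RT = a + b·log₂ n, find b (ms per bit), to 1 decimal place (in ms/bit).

7 alternatives carry log₂ 7 = 2.8074 bits; the choice cost is 688 − 280 = 408 ms, so b = 408/2.8074 = 145.333 ms/bit.

145.3 ms/bit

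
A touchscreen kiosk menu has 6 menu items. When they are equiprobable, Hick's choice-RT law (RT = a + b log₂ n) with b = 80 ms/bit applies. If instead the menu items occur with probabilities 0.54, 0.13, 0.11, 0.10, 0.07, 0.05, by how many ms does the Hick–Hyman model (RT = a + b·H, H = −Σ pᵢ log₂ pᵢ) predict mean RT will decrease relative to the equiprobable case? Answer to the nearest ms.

Equiprobable entropy H₀ = log₂ 6 = 2.5850 bits.
Skewed entropy H = −Σ pᵢ log₂ pᵢ = 2.0298 bits.
ΔRT = b·(H₀ − H) = 80 × 0.5551 = 44.41 ms.

44 ms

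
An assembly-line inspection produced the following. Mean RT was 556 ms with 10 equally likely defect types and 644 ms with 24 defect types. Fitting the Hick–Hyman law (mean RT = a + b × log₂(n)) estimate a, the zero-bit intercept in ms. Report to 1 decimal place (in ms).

324.5 ms

Slope: b = (644 − 556) / (log₂ 24 − log₂ 10) = 88/1.2630 = 69.673 ms/bit.
Intercept: a = 556 − 69.673·log₂(10) = 324.550 ms.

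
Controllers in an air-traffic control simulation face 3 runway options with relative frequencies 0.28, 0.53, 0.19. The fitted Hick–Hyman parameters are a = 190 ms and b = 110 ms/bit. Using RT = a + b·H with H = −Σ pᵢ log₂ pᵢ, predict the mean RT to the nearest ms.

H = 0.28·log₂(1/0.28) + 0.53·log₂(1/0.53) + 0.19·log₂(1/0.19) = 1.4549 bits.
RT = 190 + 110 × 1.4549 = 350.04 ms.

350 ms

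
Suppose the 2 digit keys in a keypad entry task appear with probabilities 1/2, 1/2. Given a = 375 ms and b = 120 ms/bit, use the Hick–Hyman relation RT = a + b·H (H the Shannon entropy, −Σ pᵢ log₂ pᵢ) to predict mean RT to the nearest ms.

495 ms

H = −Σ pᵢ log₂ pᵢ = 0.5·1 + 0.5·1 = 1.000 bits.
RT = 375 + 120 × 1.000 = 495.00 ms.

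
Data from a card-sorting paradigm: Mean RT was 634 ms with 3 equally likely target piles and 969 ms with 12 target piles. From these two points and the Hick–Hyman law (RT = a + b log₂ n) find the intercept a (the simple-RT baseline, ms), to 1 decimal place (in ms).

b = (RT₂ − RT₁)/(log₂ n₂ − log₂ n₁) = (969 − 634)/(3.5850 − 1.5850) = 167.500 ms/bit.
a = RT₁ − b·log₂ n₁ = 634 − 167.500 × 1.5850 = 368.519 ms.

368.5 ms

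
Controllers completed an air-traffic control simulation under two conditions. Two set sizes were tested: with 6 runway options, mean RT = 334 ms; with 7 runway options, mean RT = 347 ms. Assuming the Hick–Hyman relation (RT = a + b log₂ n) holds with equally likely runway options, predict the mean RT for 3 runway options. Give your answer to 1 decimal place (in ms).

Solve the two-equation system in a and b:
  b = (347 − 334) / (log₂ 7 − log₂ 6) = 13 / (2.8074 − 2.5850) = 58.455 ms/bit
  a = 334 − 58.455 × 2.5850 = 182.895 ms
Then RT(3) = 182.895 + 58.455 × log₂ 3 = 182.895 + 58.455 × 1.5850 ≈ 275.545 ms.

275.5 ms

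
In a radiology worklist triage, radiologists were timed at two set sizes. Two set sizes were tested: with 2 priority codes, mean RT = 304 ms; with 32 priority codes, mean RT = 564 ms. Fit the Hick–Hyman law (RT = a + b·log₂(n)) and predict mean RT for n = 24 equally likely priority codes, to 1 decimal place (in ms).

537.0 ms

RT is linear in log₂ n, so two points fix the line:
  b = (564 − 304) / (log₂ 32 − log₂ 2) = 260 / (5 − 1) = 65.000 ms/bit
  a = 304 − 65.000 × 1 = 239.000 ms
Then RT(24) = 239.000 + 65.000 × log₂ 24 = 239.000 + 65.000 × 4.5850 ≈ 537.023 ms.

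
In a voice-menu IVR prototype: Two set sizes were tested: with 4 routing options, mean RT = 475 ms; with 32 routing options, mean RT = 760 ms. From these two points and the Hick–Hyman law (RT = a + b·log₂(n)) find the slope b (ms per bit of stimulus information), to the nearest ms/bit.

95 ms/bit

Slope: b = (760 − 475) / (log₂ 32 − log₂ 4) = 285/3.0000 = 95 ms/bit.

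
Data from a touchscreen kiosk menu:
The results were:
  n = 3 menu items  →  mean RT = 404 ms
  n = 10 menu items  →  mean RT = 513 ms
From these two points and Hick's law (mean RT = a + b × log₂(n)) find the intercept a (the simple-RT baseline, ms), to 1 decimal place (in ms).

b = (RT₂ − RT₁)/(log₂ n₂ − log₂ n₁) = (513 − 404)/(3.3219 − 1.5850) = 62.753 ms/bit.
Intercept: a = 404 − 62.753·log₂(3) = 304.539 ms.

304.5 ms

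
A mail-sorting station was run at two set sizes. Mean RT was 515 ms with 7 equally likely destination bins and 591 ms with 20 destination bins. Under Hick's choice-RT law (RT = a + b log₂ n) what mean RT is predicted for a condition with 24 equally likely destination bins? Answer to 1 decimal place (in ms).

604.2 ms

Fit slope and intercept:
  b = (591 − 515) / (log₂ 20 − log₂ 7) = 76 / (4.3219 − 2.8074) = 50.179 ms/bit
  a = 515 − 50.179 × 2.8074 = 374.129 ms
Then RT(24) = 374.129 + 50.179 × log₂ 24 = 374.129 + 50.179 × 4.5850 ≈ 604.199 ms.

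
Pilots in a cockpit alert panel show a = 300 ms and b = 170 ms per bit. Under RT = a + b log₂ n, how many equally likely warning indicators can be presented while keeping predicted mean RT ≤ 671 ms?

4

170·log₂ n ≤ 671 − 300 = 371, giving log₂ n ≤ 2.1824 and n ≤ 4.539. The largest whole number is 4.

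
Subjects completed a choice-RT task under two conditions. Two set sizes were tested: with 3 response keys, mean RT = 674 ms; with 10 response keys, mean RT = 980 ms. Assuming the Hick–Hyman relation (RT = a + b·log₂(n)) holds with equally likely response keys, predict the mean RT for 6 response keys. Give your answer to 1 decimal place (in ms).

850.2 ms

RT is linear in log₂ n, so two points fix the line:
  b = (980 − 674) / (log₂ 10 − log₂ 3) = 306 / (3.3219 − 1.5850) = 176.169 ms/bit
  a = 674 − 176.169 × 1.5850 = 394.778 ms
Then RT(6) = 394.778 + 176.169 × log₂ 6 = 394.778 + 176.169 × 2.5850 ≈ 850.169 ms.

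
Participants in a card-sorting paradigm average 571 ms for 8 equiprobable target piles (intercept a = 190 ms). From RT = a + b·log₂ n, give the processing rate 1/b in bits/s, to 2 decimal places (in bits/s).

7.87 bits/s

Choice component = 571 − 190 = 381 ms over log₂(8) = 3 bits.
b = 381 / 3 = 127.000 ms/bit, so 1/b = 7.874 bits/s.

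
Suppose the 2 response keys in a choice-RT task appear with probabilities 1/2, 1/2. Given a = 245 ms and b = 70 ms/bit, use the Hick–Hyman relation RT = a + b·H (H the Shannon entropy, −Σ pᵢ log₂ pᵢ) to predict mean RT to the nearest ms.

315 ms

Each term −pᵢ log₂ pᵢ: 0.5·1 + 0.5·1; summed, H = 1.000 bits.
Mean RT = a + bH = 245 + 70·1.000 = 315.00 ms.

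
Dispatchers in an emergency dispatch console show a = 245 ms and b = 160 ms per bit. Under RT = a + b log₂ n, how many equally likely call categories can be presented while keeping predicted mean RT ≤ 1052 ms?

Information budget: (1052 − 245)/160 = 5.0438 bits, so n ≤ 2^5.0438 = 32.985 → at most 32.

32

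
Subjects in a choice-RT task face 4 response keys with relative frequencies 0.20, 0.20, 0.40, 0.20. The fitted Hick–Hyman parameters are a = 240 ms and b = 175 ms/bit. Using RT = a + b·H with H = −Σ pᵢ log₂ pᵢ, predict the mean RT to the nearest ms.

576 ms

Entropy contributions −pᵢ log₂ pᵢ: 0.4644, 0.4644, 0.5288, 0.4644; sum H = 1.9219 bits.
RT = a + bH = 240 + 175·1.9219 = 576.34 ms.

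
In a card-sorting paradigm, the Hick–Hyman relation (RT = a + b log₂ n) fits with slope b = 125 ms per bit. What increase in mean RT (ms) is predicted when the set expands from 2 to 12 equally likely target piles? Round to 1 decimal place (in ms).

323.1 ms

Only the slope matters, since a is common to both: ΔRT = b·log₂(n₂/n₁).
log₂(12) − log₂(2) = 3.5850 − 1 = 2.5850.
ΔRT = 125 × 2.5850 = 323.120 ms.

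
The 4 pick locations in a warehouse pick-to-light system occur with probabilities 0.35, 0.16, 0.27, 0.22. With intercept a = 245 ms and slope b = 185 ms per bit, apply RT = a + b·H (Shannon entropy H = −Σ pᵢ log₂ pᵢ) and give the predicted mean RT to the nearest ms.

605 ms

Entropy contributions −pᵢ log₂ pᵢ: 0.5301, 0.4230, 0.5100, 0.4806; sum H = 1.9437 bits.
RT = a + bH = 245 + 185·1.9437 = 604.59 ms.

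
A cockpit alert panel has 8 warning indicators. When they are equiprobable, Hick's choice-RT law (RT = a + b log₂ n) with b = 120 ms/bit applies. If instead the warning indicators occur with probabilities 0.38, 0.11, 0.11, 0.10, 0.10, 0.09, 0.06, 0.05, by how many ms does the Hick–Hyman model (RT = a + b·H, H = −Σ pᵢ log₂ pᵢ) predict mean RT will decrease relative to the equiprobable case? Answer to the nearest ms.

The RT saving is b·ΔH. Equiprobable H₀ = log₂(8) = 3.0000 bits; with the given probabilities H = 2.6677 bits.
b·(H₀ − H) = 120 × (3.0000 − 2.6677) = 39.88 ms.

40 ms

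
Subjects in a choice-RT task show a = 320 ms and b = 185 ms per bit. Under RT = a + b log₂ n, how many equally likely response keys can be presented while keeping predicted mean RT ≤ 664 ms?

3

Information budget: (664 − 320)/185 = 1.8595 bits, so n ≤ 2^1.8595 = 3.629 → at most 3.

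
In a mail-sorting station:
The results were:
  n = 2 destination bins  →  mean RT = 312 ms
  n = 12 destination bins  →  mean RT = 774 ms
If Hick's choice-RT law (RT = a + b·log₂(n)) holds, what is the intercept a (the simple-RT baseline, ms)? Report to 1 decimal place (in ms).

133.3 ms

The slope on a log₂ axis is (774 − 312) / (3.5850 − 1) = 178.726 ms/bit.
a = RT₁ − b·log₂ n₁ = 312 − 178.726 × 1 = 133.274 ms.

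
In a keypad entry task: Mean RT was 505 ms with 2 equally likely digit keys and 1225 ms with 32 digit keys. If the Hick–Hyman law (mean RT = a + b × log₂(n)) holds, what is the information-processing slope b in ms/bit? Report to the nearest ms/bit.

The slope on a log₂ axis is (1225 − 505) / (5 − 1) = 180 ms/bit.

180 ms/bit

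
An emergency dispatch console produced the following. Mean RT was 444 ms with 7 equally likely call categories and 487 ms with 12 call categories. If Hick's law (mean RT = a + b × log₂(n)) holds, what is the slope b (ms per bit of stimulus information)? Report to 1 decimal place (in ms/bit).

Slope: b = (487 − 444) / (log₂ 12 − log₂ 7) = 43/0.7776 = 55.298 ms/bit.

55.3 ms/bit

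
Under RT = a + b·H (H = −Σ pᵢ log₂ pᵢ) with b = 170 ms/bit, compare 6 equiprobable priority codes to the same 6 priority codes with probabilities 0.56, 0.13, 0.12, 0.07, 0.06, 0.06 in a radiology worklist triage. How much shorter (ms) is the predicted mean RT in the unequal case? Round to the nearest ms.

The RT saving is b·ΔH. Equiprobable H₀ = log₂(6) = 2.5850 bits; with the given probabilities H = 1.9738 bits.
b·(H₀ − H) = 170 × (2.5850 − 1.9738) = 103.90 ms.

104 ms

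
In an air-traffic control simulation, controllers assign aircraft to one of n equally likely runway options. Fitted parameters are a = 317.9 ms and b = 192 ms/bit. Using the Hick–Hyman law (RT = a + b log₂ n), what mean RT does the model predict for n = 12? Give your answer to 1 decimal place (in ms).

1006.2 ms

log₂(12) = 3.5850 bits, so RT = 317.9 + 192 × 3.5850 ≈ 1006.213 ms.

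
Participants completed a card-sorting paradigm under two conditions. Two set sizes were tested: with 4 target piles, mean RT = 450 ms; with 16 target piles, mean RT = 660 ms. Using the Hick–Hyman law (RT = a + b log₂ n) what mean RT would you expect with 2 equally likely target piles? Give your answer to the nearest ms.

With log₂ n on the abscissa the relation is linear; from the two conditions:
  b = (660 − 450) / (log₂ 16 − log₂ 4) = 210 / (4 − 2) = 105 ms/bit
  a = 450 − 105 × 2 = 240 ms
Then RT(2) = 240 + 105 × log₂ 2 = 240 + 105 × 1 ≈ 345.000 ms.

345 ms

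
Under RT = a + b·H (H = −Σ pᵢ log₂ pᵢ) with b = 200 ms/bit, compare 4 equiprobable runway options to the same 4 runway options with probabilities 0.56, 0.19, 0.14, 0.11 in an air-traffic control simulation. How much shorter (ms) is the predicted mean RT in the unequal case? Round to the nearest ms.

66 ms

Equiprobable entropy H₀ = log₂ 4 = 2.0000 bits.
Skewed entropy H = −Σ pᵢ log₂ pᵢ = 1.6711 bits.
ΔRT = b·(H₀ − H) = 200 × 0.3289 = 65.79 ms.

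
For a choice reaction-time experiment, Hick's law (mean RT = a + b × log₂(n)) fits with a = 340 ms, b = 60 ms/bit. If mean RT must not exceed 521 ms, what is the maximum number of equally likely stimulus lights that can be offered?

Set 340 + 60·log₂ n ≤ 521 → log₂ n ≤ (521 − 340)/60 = 3.0167.
So n ≤ 2^3.0167 = 8.093; the largest integer n is 8.

8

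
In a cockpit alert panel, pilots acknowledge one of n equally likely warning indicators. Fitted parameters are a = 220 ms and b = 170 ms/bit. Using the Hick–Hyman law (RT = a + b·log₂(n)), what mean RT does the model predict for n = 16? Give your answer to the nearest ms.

log₂(16) = 4 bits, so RT = 220 + 170 × 4 ≈ 900.000 ms.

900 ms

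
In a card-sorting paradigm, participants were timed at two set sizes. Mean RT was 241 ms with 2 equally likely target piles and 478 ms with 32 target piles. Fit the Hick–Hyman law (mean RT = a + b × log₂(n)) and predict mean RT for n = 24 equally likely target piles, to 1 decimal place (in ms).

453.4 ms

Solve the two-equation system in a and b:
  b = (478 − 241) / (log₂ 32 − log₂ 2) = 237 / (5 − 1) = 59.250 ms/bit
  a = 241 − 59.250 × 1 = 181.750 ms
Then RT(24) = 181.750 + 59.250 × log₂ 24 = 181.750 + 59.250 × 4.5850 ≈ 453.409 ms.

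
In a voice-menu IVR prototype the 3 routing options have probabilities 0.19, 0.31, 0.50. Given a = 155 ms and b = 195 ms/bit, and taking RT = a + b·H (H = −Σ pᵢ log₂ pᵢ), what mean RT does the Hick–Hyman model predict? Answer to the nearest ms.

443 ms

Entropy contributions −pᵢ log₂ pᵢ: 0.4552, 0.5238, 0.5000; sum H = 1.4790 bits.
RT = a + bH = 155 + 195·1.4790 = 443.41 ms.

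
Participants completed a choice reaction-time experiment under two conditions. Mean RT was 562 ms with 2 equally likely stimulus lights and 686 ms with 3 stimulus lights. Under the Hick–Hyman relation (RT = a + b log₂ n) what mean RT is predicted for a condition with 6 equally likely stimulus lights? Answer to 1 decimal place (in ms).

898.0 ms

With log₂ n on the abscissa the relation is linear; from the two conditions:
  b = (686 − 562) / (log₂ 3 − log₂ 2) = 124 / (1.5850 − 1) = 211.979 ms/bit
  a = 562 − 211.979 × 1 = 350.021 ms
Then RT(6) = 350.021 + 211.979 × log₂ 6 = 350.021 + 211.979 × 2.5850 ≈ 897.979 ms.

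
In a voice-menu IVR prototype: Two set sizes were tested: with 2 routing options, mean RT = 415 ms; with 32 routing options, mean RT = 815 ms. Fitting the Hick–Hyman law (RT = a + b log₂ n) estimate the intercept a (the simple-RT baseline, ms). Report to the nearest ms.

315 ms

The slope on a log₂ axis is (815 − 415) / (5 − 1) = 100 ms/bit.
Intercept: a = 415 − 100·log₂(2) = 315.000 ms.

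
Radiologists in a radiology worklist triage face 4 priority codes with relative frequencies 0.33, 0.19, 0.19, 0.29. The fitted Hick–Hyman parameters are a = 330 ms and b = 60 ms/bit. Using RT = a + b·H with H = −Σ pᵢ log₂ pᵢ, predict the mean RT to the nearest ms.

447 ms

Entropy contributions −pᵢ log₂ pᵢ: 0.5278, 0.4552, 0.4552, 0.5179; sum H = 1.9562 bits.
RT = a + bH = 330 + 60·1.9562 = 447.37 ms.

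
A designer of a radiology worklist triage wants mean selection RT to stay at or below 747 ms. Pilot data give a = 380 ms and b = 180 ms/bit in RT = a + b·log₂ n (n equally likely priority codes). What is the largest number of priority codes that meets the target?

Information budget: (747 − 380)/180 = 2.0389 bits, so n ≤ 2^2.0389 = 4.109 → at most 4.

4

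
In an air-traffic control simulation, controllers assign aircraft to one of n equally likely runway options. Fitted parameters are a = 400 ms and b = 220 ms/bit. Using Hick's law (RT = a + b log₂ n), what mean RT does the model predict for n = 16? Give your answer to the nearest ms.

log₂(16) = 4 bits, so RT = 400 + 220 × 4 ≈ 1280.000 ms.

1280 ms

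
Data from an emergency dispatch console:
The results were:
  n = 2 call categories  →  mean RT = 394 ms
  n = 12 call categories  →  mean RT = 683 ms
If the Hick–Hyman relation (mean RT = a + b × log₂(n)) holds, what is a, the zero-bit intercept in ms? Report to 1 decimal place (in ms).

b = (RT₂ − RT₁)/(log₂ n₂ − log₂ n₁) = (683 − 394)/(3.5850 − 1) = 111.800 ms/bit.
Intercept: a = 394 − 111.800·log₂(2) = 282.200 ms.

282.2 ms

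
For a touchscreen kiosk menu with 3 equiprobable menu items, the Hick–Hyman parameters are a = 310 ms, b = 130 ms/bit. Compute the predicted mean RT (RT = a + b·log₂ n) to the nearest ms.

516 ms

log₂(3) = 1.5850 bits, so RT = 310 + 130 × 1.5850 ≈ 516.045 ms.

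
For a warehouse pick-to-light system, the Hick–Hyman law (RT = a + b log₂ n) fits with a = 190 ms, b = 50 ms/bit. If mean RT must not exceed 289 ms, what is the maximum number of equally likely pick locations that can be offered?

50·log₂ n ≤ 289 − 190 = 99, giving log₂ n ≤ 1.9800 and n ≤ 3.945. The largest whole number is 3.

3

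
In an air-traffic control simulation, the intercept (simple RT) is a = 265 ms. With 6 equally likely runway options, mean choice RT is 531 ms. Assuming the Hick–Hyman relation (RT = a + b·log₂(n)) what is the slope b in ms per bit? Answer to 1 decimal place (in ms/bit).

log₂(6) = 2.5850 bits.
b = (RT − a)/log₂ n = (531 − 265) / 2.5850 = 102.903 ms/bit.

102.9 ms/bit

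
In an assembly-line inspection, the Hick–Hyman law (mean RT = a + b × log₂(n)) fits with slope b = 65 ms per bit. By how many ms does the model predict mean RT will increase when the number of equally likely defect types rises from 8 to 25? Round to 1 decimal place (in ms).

Only the slope matters, since a is common to both: ΔRT = b·log₂(n₂/n₁).
log₂(25) − log₂(8) = 4.6439 − 3 = 1.6439.
ΔRT = 65 × 1.6439 = 106.851 ms.

106.9 ms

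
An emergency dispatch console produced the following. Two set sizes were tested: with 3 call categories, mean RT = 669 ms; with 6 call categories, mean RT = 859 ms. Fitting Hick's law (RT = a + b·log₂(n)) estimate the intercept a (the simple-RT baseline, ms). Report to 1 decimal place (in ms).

367.9 ms

Slope: b = (859 − 669) / (log₂ 6 − log₂ 3) = 190/1.0000 = 190.000 ms/bit.
Intercept: a = 669 − 190.000·log₂(3) = 367.857 ms.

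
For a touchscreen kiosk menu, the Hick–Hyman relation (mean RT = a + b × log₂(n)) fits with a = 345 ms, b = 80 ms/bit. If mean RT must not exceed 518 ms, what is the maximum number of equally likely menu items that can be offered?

Information budget: (518 − 345)/80 = 2.1625 bits, so n ≤ 2^2.1625 = 4.477 → at most 4.

4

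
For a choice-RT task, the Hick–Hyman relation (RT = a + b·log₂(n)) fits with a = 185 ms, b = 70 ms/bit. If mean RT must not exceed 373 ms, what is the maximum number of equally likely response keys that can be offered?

6

Information budget: (373 − 185)/70 = 2.6857 bits, so n ≤ 2^2.6857 = 6.434 → at most 6.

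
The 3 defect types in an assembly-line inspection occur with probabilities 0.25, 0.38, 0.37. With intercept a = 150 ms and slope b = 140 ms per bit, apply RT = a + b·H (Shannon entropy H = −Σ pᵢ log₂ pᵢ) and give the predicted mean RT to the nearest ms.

369 ms

H = 0.25·log₂(1/0.25) + 0.38·log₂(1/0.38) + 0.37·log₂(1/0.37) = 1.5612 bits.
RT = 150 + 140 × 1.5612 = 368.57 ms.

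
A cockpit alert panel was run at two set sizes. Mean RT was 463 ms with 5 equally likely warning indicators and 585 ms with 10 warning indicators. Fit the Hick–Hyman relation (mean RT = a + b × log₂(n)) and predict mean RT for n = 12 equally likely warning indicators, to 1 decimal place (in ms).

617.1 ms

Solve the two-equation system in a and b:
  b = (585 − 463) / (log₂ 10 − log₂ 5) = 122 / (3.3219 − 2.3219) = 122.000 ms/bit
  a = 463 − 122.000 × 2.3219 = 179.725 ms
Then RT(12) = 179.725 + 122.000 × log₂ 12 = 179.725 + 122.000 × 3.5850 ≈ 617.090 ms.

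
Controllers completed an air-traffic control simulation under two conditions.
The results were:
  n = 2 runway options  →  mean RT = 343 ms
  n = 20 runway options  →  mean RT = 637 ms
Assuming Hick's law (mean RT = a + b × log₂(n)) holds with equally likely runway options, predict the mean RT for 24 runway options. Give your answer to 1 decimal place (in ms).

RT is linear in log₂ n, so two points fix the line:
  b = (637 − 343) / (log₂ 20 − log₂ 2) = 294 / (4.3219 − 1) = 88.503 ms/bit
  a = 343 − 88.503 × 1 = 254.497 ms
Then RT(24) = 254.497 + 88.503 × log₂ 24 = 254.497 + 88.503 × 4.5850 ≈ 660.279 ms.

660.3 ms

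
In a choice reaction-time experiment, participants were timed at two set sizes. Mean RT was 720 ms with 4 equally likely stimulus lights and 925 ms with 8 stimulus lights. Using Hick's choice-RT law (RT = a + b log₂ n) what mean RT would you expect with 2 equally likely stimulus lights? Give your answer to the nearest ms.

515 ms

RT is linear in log₂ n, so two points fix the line:
  b = (925 − 720) / (log₂ 8 − log₂ 4) = 205 / (3 − 2) = 205 ms/bit
  a = 720 − 205 × 2 = 310 ms
Then RT(2) = 310 + 205 × log₂ 2 = 310 + 205 × 1 ≈ 515.000 ms.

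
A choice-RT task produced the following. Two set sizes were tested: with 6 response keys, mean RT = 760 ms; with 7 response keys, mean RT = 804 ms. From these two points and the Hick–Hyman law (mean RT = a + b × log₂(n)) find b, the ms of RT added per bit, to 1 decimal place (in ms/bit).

The slope on a log₂ axis is (804 − 760) / (2.8074 − 2.5850) = 197.848 ms/bit.

197.8 ms/bit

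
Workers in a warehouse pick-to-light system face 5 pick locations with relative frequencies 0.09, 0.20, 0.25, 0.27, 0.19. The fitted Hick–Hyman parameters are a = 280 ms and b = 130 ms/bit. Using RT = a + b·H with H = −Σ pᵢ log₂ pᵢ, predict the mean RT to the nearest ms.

Entropy contributions −pᵢ log₂ pᵢ: 0.3127, 0.4644, 0.5000, 0.5100, 0.4552; sum H = 2.2423 bits.
RT = a + bH = 280 + 130·2.2423 = 571.50 ms.

571 ms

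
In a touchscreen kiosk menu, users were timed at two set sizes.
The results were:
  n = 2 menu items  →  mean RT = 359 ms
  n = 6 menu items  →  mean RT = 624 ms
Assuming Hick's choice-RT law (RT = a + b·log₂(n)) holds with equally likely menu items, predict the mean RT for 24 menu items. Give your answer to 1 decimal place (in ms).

958.4 ms

RT is linear in log₂ n, so two points fix the line:
  b = (624 − 359) / (log₂ 6 − log₂ 2) = 265 / (2.5850 − 1) = 167.196 ms/bit
  a = 359 − 167.196 × 1 = 191.804 ms
Then RT(24) = 191.804 + 167.196 × log₂ 24 = 191.804 + 167.196 × 4.5850 ≈ 958.393 ms.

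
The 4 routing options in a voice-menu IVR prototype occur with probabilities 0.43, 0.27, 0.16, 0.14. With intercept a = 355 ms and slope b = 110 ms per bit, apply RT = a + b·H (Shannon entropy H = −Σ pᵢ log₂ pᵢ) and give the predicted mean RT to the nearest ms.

559 ms

H = 0.43·log₂(1/0.43) + 0.27·log₂(1/0.27) + 0.16·log₂(1/0.16) + 0.14·log₂(1/0.14) = 1.8537 bits.
RT = 355 + 110 × 1.8537 = 558.91 ms.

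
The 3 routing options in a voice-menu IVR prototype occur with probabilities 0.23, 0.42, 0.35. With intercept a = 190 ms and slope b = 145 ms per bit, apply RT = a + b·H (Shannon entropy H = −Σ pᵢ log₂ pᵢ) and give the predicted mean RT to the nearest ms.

Entropy contributions −pᵢ log₂ pᵢ: 0.4877, 0.5256, 0.5301; sum H = 1.5434 bits.
RT = a + bH = 190 + 145·1.5434 = 413.80 ms.

414 ms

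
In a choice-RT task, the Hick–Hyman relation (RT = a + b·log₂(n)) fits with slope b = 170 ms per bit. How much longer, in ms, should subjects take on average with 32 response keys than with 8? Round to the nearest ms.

340 ms

The intercept a cancels: ΔRT = b·(log₂ n₂ − log₂ n₁) = b·log₂(n₂/n₁).
log₂(32) − log₂(8) = log₂(32/8) = log₂(4) = 2.
ΔRT = 170 × 2.0000 = 340.000 ms.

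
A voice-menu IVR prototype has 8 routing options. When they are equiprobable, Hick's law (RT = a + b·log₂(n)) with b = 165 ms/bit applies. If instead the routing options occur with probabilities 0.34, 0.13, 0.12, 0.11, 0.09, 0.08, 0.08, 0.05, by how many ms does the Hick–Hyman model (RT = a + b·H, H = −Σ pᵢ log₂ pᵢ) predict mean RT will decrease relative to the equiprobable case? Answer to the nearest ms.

43 ms

Equiprobable entropy H₀ = log₂ 8 = 3.0000 bits.
Skewed entropy H = −Σ pᵢ log₂ pᵢ = 2.7409 bits.
ΔRT = b·(H₀ − H) = 165 × 0.2591 = 42.75 ms.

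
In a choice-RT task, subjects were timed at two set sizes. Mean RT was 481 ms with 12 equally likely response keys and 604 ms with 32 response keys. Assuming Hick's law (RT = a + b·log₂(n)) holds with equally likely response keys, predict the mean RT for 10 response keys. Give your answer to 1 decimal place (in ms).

With log₂ n on the abscissa the relation is linear; from the two conditions:
  b = (604 − 481) / (log₂ 32 − log₂ 12) = 123 / (5 − 3.5850) = 86.923 ms/bit
  a = 481 − 86.923 × 3.5850 = 169.383 ms
Then RT(10) = 169.383 + 86.923 × log₂ 10 = 169.383 + 86.923 × 3.3219 ≈ 458.136 ms.

458.1 ms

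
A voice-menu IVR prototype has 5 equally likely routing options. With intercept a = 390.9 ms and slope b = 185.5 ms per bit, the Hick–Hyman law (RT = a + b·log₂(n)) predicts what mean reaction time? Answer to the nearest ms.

log₂(5) = 2.3219 bits, so RT = 390.9 + 185.5 × 2.3219 ≈ 821.618 ms.

822 ms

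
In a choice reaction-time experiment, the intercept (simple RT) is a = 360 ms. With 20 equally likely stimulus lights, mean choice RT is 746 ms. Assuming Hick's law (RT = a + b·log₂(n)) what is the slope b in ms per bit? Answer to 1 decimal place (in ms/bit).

89.3 ms/bit

log₂(20) = 4.3219 bits.
b = (RT − a)/log₂ n = (746 − 360) / 4.3219 = 89.312 ms/bit.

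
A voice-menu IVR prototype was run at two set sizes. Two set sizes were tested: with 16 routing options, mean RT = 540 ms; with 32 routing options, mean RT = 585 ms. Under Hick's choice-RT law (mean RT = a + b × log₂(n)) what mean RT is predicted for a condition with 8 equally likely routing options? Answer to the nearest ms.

495 ms

Fit slope and intercept:
  b = (585 − 540) / (log₂ 32 − log₂ 16) = 45 / (5 − 4) = 45 ms/bit
  a = 540 − 45 × 4 = 360 ms
Then RT(8) = 360 + 45 × log₂ 8 = 360 + 45 × 3 ≈ 495.000 ms.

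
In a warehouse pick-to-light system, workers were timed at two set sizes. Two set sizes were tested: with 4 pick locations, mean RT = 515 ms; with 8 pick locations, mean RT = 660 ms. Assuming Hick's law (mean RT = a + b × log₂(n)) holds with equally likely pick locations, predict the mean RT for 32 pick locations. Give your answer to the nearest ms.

950 ms

RT is linear in log₂ n, so two points fix the line:
  b = (660 − 515) / (log₂ 8 − log₂ 4) = 145 / (3 − 2) = 145 ms/bit
  a = 515 − 145 × 2 = 225 ms
Then RT(32) = 225 + 145 × log₂ 32 = 225 + 145 × 5 ≈ 950.000 ms.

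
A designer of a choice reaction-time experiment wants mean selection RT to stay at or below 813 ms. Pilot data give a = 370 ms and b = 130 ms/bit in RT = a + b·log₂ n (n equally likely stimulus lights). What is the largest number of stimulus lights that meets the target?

10

Information budget: (813 − 370)/130 = 3.4077 bits, so n ≤ 2^3.4077 = 10.612 → at most 10.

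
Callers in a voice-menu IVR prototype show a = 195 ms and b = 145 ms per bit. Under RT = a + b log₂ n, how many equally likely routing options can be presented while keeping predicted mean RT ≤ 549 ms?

5

145·log₂ n ≤ 549 − 195 = 354, giving log₂ n ≤ 2.4414 and n ≤ 5.432. The largest whole number is 5.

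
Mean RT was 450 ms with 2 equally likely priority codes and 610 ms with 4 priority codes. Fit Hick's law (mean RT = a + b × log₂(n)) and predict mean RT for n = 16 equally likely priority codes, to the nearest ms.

With log₂ n on the abscissa the relation is linear; from the two conditions:
  b = (610 − 450) / (log₂ 4 − log₂ 2) = 160 / (2 − 1) = 160 ms/bit
  a = 450 − 160 × 1 = 290 ms
Then RT(16) = 290 + 160 × log₂ 16 = 290 + 160 × 4 ≈ 930.000 ms.

930 ms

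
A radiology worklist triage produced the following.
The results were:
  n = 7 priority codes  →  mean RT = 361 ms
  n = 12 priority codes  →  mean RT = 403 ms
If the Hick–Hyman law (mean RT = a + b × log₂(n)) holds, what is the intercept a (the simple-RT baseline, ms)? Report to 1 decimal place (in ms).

209.4 ms

The slope on a log₂ axis is (403 − 361) / (3.5850 − 2.8074) = 54.012 ms/bit.
a = RT₁ − b·log₂ n₁ = 361 − 54.012 × 2.8074 = 209.370 ms.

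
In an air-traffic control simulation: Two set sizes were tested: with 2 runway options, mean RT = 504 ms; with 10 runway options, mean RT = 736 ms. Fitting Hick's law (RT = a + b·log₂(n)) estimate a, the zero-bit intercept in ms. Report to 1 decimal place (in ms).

404.1 ms

Slope: b = (736 − 504) / (log₂ 10 − log₂ 2) = 232/2.3219 = 99.917 ms/bit.
Intercept: a = 504 − 99.917·log₂(2) = 404.083 ms.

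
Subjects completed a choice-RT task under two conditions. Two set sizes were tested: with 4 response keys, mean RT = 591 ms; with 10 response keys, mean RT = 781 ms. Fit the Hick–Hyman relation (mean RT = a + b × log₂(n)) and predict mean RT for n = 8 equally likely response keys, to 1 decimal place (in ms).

With log₂ n on the abscissa the relation is linear; from the two conditions:
  b = (781 − 591) / (log₂ 10 − log₂ 4) = 190 / (3.3219 − 2) = 143.729 ms/bit
  a = 591 − 143.729 × 2 = 303.541 ms
Then RT(8) = 303.541 + 143.729 × log₂ 8 = 303.541 + 143.729 × 3 ≈ 734.729 ms.

734.7 ms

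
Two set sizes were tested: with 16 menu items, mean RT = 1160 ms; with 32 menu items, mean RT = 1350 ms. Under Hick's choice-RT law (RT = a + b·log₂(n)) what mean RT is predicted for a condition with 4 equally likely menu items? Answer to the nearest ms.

Fit slope and intercept:
  b = (1350 − 1160) / (log₂ 32 − log₂ 16) = 190 / (5 − 4) = 190 ms/bit
  a = 1160 − 190 × 4 = 400 ms
Then RT(4) = 400 + 190 × log₂ 4 = 400 + 190 × 2 ≈ 780.000 ms.

780 ms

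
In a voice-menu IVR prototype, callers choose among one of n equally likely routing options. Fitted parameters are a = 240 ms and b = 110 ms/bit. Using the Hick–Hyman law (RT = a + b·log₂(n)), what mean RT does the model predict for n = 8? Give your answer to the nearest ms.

570 ms

log₂(8) = 3 bits, so RT = 240 + 110 × 3 ≈ 570.000 ms.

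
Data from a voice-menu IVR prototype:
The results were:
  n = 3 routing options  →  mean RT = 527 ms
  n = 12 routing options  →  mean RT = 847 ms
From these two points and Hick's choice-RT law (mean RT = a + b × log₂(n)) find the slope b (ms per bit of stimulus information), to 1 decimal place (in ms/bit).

160.0 ms/bit

Slope: b = (847 − 527) / (log₂ 12 − log₂ 3) = 320/2.0000 = 160.000 ms/bit.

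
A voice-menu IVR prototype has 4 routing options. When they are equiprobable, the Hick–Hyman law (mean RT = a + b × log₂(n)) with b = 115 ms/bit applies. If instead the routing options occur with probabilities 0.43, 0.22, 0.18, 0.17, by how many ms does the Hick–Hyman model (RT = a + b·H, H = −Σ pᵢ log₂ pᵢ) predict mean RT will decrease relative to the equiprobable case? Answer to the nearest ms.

The RT saving is b·ΔH. Equiprobable H₀ = log₂(4) = 2.0000 bits; with the given probabilities H = 1.8840 bits.
b·(H₀ − H) = 115 × (2.0000 − 1.8840) = 13.34 ms.

13 ms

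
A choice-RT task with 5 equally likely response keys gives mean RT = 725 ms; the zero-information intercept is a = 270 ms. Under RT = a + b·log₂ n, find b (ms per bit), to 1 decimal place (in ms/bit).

b = (725 − 270) / log₂(5) = 455 / 2.3219 = 195.958 ms/bit.

196.0 ms/bit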